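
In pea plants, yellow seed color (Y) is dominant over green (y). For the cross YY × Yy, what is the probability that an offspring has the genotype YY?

Punnett square for YY × Yy:
Offspring genotypes: 2 YY, 2 Yy
Total offspring: 4
Count with target: 2
Probability: 2/4 = 1/2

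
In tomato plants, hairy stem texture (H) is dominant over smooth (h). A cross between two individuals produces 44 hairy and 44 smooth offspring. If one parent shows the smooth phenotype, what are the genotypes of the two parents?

Observed offspring: 44 hairy, 44 smooth
The observed ratio simplifies to 1:1. One parent shows smooth, so its genotype must be hh. A 1:1 offspring split requires the other parent to be heterozygous (Hh).
Parent genotypes: hh × Hh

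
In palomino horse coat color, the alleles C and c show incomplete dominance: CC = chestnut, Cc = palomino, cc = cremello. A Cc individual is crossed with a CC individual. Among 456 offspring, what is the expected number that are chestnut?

Punnett square for Cc × CC:
Offspring genotypes: 2 CC, 2 Cc
Phenotype counts: 2 chestnut, 2 palomino
chestnut: 2 out of 4 → fraction 1/2
Expected count = 1/2 × 456 = 228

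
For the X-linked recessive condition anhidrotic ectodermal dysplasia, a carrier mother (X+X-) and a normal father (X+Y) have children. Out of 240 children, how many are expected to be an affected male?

Cross: X+X- × X+Y
Offspring: 1 X+X+, 1 X+Y, 1 X+X-, 1 X-Y
Probability of an affected male: 1/4
Expected count = 1/4 × 240 = 60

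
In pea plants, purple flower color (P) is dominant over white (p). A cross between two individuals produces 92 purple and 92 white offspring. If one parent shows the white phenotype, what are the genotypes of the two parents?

Observed offspring: 92 purple, 92 white
The observed ratio simplifies to 1:1. One parent shows white, so its genotype must be pp. A 1:1 offspring split requires the other parent to be heterozygous (Pp).
Parent genotypes: pp × Pp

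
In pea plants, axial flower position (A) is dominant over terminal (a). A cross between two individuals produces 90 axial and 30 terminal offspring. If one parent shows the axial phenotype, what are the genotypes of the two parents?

Observed offspring: 90 axial, 30 terminal
The observed ratio simplifies to 3:1. Terminal (aa) offspring appear, so each parent must contribute one a allele. The parent stated to show axial carries A, so it is Aa. The other parent is then either Aa or aa: Aa × aa would give a 1:1 split, whereas Aa × Aa gives 3:1 — matching the data. So both parents are heterozygous (Aa × Aa).
Parent genotypes: Aa × Aa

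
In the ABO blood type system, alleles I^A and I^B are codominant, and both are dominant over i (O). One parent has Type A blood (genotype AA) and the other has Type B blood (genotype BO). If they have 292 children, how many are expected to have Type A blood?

Cross: AA × BO
Possible offspring genotypes: 2 AB, 2 AO
Blood type counts: 2 Type AB, 2 Type A
Probability of Type A: 2/4 = 1/2
Expected count = 1/2 × 292 = 146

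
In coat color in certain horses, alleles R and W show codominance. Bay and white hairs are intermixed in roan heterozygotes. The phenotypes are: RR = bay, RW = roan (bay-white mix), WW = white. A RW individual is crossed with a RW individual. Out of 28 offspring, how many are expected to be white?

Punnett square for RW × RW:
Offspring genotypes: 1 RR, 2 RW, 1 WW
Phenotype counts: 1 bay, 2 roan (bay-white mix), 1 white
white: 1 out of 4 → fraction 1/4
Expected count = 1/4 × 28 = 7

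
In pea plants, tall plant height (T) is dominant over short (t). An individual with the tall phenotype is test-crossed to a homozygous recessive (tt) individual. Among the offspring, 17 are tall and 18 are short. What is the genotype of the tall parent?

Test cross: ? × tt
Offspring: 17 tall, 18 short — approximately 1:1.
A 1:1 ratio in a test cross indicates the unknown parent is heterozygous (Tt).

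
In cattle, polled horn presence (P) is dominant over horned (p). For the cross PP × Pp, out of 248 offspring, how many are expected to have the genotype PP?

Punnett square for PP × Pp:
Offspring genotypes: 2 PP, 2 Pp
Total offspring: 4
Count with target: 2
Probability: 2/4 = 1/2
Expected count = 1/2 × 248 = 124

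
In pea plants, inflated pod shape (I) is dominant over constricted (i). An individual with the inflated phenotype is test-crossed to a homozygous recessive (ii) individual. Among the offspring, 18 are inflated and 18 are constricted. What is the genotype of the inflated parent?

Test cross: ? × ii
Offspring: 18 inflated, 18 constricted — approximately 1:1.
A 1:1 ratio in a test cross indicates the unknown parent is heterozygous (Ii).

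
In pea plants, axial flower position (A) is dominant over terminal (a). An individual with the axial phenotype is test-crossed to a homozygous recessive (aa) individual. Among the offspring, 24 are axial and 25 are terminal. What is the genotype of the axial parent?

Test cross: ? × aa
Offspring: 24 axial, 25 terminal — approximately 1:1.
A 1:1 ratio in a test cross indicates the unknown parent is heterozygous (Aa).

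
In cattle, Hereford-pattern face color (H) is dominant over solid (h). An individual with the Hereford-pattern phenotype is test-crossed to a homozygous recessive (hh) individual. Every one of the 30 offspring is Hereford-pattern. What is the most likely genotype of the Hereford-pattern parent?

Test cross: ? × hh
All offspring are Hereford-pattern.
If the unknown parent were heterozygous (Hh), about half of 30 offspring would be solid; none are. The unknown parent is most likely homozygous dominant (HH).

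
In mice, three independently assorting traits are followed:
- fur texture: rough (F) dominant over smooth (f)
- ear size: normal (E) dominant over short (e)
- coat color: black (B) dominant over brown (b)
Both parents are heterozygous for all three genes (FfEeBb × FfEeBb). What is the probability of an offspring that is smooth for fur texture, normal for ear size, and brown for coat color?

Trihybrid cross: FfEeBb × FfEeBb
Each trait segregates independently with a 3:1 phenotypic ratio, so each gene contributes 3/4 (dominant) or 1/4 (recessive).
Target: smooth (fur texture), normal (ear size), brown (coat color)
Probability = product of independent per-trait probabilities
= 1/4 × 3/4 × 1/4 = 3/64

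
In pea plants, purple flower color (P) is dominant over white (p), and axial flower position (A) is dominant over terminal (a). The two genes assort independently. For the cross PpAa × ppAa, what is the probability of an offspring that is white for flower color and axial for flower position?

Dihybrid cross PpAa × ppAa — consider each gene separately:
flower color: Pp × pp → 2 Pp, 2 pp → 2 P_ : 2 pp (out of 4)
flower position: Aa × Aa → 1 AA, 2 Aa, 1 aa → 3 A_ : 1 aa (out of 4)
Looking for: white (pp) and axial (A_)
P(white) = 2/4, P(axial) = 3/4
P(both) = 2/4 × 3/4 = 6/16 = 3/8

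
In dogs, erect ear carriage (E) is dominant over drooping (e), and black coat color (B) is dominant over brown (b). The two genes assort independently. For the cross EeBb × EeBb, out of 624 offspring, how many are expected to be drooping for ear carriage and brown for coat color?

Dihybrid cross EeBb × EeBb — consider each gene separately:
ear carriage: Ee × Ee → 1 EE, 2 Ee, 1 ee → 3 E_ : 1 ee (out of 4)
coat color: Bb × Bb → 1 BB, 2 Bb, 1 bb → 3 B_ : 1 bb (out of 4)
Looking for: drooping (ee) and brown (bb)
P(drooping) = 1/4, P(brown) = 1/4
P(both) = 1/4 × 1/4 = 1/16
Expected count = 1/16 × 624 = 39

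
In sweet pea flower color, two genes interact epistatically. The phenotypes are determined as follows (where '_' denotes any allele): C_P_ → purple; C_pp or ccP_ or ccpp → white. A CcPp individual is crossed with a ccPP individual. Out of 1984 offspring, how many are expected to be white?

Cross: CcPp × ccPP — consider each gene separately:
C gene: Cc × cc → 2 Cc, 2 cc → 2 C_ : 2 cc (out of 4)
P gene: Pp × PP → 2 PP, 2 Pp → 4 P_ (out of 4)
Genotype classes (out of 4 × 4 = 16): C_P_ = 2×4 = 8; ccP_ = 2×4 = 8
Apply the phenotype rules: C_P_ (8) → purple; ccP_ (8) → white
Phenotype counts (out of 16): 8 purple, 8 white
white: 8 out of 16 → fraction 1/2
Expected count = 1/2 × 1984 = 992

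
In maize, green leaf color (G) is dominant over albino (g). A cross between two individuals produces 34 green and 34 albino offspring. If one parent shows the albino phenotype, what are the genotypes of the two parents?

Observed offspring: 34 green, 34 albino
The observed ratio simplifies to 1:1. One parent shows albino, so its genotype must be gg. A 1:1 offspring split requires the other parent to be heterozygous (Gg).
Parent genotypes: gg × Gg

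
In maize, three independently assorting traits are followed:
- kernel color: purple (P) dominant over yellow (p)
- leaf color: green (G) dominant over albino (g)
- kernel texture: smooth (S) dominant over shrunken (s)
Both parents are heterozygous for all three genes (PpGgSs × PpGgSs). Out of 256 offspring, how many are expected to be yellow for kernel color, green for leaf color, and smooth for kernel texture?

Trihybrid cross: PpGgSs × PpGgSs
Each trait segregates independently with a 3:1 phenotypic ratio, so each gene contributes 3/4 (dominant) or 1/4 (recessive).
Target: yellow (kernel color), green (leaf color), smooth (kernel texture)
Probability = product of independent per-trait probabilities
= 1/4 × 3/4 × 3/4 = 9/64
Expected count = 9/64 × 256 = 36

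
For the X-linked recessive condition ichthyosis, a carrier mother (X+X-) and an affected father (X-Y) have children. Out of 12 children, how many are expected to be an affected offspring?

Cross: X+X- × X-Y
Offspring: 1 X+X-, 1 X+Y, 1 X-X-, 1 X-Y
Probability of an affected offspring: 2/4 = 1/2
Expected count = 1/2 × 12 = 6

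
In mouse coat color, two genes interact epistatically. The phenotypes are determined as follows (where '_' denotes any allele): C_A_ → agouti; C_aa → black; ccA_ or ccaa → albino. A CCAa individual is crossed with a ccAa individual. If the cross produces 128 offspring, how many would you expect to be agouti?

Cross: CCAa × ccAa — consider each gene separately:
C gene: CC × cc → 4 Cc → 4 C_ (out of 4)
A gene: Aa × Aa → 1 AA, 2 Aa, 1 aa → 3 A_ : 1 aa (out of 4)
Genotype classes (out of 4 × 4 = 16): C_A_ = 4×3 = 12; C_aa = 4×1 = 4
Apply the phenotype rules: C_A_ (12) → agouti; C_aa (4) → black
Phenotype counts (out of 16): 12 agouti, 4 black
agouti: 12 out of 16 → fraction 3/4
Expected count = 3/4 × 128 = 96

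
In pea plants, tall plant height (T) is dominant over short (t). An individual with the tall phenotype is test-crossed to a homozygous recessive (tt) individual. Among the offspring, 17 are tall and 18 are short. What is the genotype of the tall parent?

Test cross: ? × tt
Offspring: 17 tall, 18 short — approximately 1:1.
A 1:1 ratio in a test cross indicates the unknown parent is heterozygous (Tt).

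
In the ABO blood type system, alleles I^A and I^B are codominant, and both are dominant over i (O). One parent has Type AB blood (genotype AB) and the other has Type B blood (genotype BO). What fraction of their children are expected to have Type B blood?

Cross: AB × BO
Possible offspring genotypes: 1 AB, 1 AO, 1 BB, 1 BO
Blood type counts: 1 Type AB, 1 Type A, 2 Type B
Probability of Type B: 2/4 = 1/2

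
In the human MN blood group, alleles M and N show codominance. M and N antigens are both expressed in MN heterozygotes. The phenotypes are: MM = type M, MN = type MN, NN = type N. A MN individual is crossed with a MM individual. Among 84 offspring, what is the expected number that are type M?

Punnett square for MN × MM:
Offspring genotypes: 2 MM, 2 MN
Phenotype counts: 2 type M, 2 type MN
type M: 2 out of 4 → fraction 1/2
Expected count = 1/2 × 84 = 42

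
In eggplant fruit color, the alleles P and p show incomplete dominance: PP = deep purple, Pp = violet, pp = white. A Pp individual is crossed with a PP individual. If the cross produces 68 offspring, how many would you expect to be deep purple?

Punnett square for Pp × PP:
Offspring genotypes: 2 PP, 2 Pp
Phenotype counts: 2 deep purple, 2 violet
deep purple: 2 out of 4 → fraction 1/2
Expected count = 1/2 × 68 = 34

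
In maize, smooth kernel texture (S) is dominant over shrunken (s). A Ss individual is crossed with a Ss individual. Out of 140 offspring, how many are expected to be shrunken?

Punnett square for Ss × Ss:
Offspring genotypes: 1 SS, 2 Ss, 1 ss
smooth: 3, shrunken: 1
shrunken: 1 out of 4 → fraction 1/4
Expected count = 1/4 × 140 = 35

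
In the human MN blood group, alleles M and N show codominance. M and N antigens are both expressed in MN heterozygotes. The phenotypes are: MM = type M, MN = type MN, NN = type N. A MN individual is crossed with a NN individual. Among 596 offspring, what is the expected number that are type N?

Punnett square for MN × NN:
Offspring genotypes: 2 MN, 2 NN
Phenotype counts: 2 type MN, 2 type N
type N: 2 out of 4 → fraction 1/2
Expected count = 1/2 × 596 = 298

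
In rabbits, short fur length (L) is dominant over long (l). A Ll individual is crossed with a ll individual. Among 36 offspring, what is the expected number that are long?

Punnett square for Ll × ll:
Offspring genotypes: 2 Ll, 2 ll
short: 2, long: 2
long: 2 out of 4 → fraction 1/2
Expected count = 1/2 × 36 = 18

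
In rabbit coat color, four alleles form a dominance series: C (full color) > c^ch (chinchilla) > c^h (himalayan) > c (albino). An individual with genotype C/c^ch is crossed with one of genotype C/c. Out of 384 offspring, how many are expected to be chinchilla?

Cross: C/c^ch × C/c
Allele dominance: C > c^ch > c^h > c
Offspring genotypes: 1 C/C, 1 C/c, 1 C/c^ch, 1 c^ch/c
Phenotype counts: 3 full color, 1 chinchilla
chinchilla: 1 out of 4 → fraction 1/4
Expected count = 1/4 × 384 = 96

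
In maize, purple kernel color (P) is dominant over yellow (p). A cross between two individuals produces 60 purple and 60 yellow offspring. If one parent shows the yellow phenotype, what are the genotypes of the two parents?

Observed offspring: 60 purple, 60 yellow
The observed ratio simplifies to 1:1. One parent shows yellow, so its genotype must be pp. A 1:1 offspring split requires the other parent to be heterozygous (Pp).
Parent genotypes: pp × Pp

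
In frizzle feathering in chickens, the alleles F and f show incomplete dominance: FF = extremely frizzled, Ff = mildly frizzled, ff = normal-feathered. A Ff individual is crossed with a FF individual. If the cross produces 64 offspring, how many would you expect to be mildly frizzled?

Punnett square for Ff × FF:
Offspring genotypes: 2 FF, 2 Ff
Phenotype counts: 2 extremely frizzled, 2 mildly frizzled
mildly frizzled: 2 out of 4 → fraction 1/2
Expected count = 1/2 × 64 = 32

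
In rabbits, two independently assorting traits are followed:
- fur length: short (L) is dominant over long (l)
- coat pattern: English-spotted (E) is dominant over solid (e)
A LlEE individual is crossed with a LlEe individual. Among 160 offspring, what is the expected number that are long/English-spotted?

Dihybrid cross LlEE × LlEe — consider each gene separately:
fur length: Ll × Ll → 1 LL, 2 Ll, 1 ll → 3 L_ : 1 ll (out of 4)
coat pattern: EE × Ee → 2 EE, 2 Ee → 4 E_ (out of 4)
Combine (counts out of 4 × 4 = 16): short/English-spotted (L_E_) = 3×4 = 12; long/English-spotted (llE_) = 1×4 = 4
Phenotype counts (out of 16): 12 short/English-spotted, 4 long/English-spotted
long/English-spotted: 4 out of 16 → fraction 1/4
Expected count = 1/4 × 160 = 40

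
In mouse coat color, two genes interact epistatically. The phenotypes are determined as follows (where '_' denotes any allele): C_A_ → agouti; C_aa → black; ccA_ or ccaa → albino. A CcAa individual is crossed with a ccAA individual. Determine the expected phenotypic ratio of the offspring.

Cross: CcAa × ccAA — consider each gene separately:
C gene: Cc × cc → 2 Cc, 2 cc → 2 C_ : 2 cc (out of 4)
A gene: Aa × AA → 2 AA, 2 Aa → 4 A_ (out of 4)
Genotype classes (out of 4 × 4 = 16): C_A_ = 2×4 = 8; ccA_ = 2×4 = 8
Apply the phenotype rules: C_A_ (8) → agouti; ccA_ (8) → albino
Phenotype counts (out of 16): 8 agouti, 8 albino
Ratio: 1 agouti : 1 albino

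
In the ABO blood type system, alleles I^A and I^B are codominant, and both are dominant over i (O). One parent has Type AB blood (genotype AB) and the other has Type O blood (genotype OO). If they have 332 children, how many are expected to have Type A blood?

Cross: AB × OO
Possible offspring genotypes: 2 AO, 2 BO
Blood type counts: 2 Type A, 2 Type B
Probability of Type A: 2/4 = 1/2
Expected count = 1/2 × 332 = 166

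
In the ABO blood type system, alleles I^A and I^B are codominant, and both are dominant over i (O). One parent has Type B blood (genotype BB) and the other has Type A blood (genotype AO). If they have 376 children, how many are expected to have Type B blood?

Cross: BB × AO
Possible offspring genotypes: 2 AB, 2 BO
Blood type counts: 2 Type AB, 2 Type B
Probability of Type B: 2/4 = 1/2
Expected count = 1/2 × 376 = 188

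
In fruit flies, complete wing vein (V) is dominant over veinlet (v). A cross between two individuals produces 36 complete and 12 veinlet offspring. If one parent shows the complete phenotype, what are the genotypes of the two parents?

Observed offspring: 36 complete, 12 veinlet
The observed ratio simplifies to 3:1. Veinlet (vv) offspring appear, so each parent must contribute one v allele. The parent stated to show complete carries V, so it is Vv. The other parent is then either Vv or vv: Vv × vv would give a 1:1 split, whereas Vv × Vv gives 3:1 — matching the data. So both parents are heterozygous (Vv × Vv).
Parent genotypes: Vv × Vv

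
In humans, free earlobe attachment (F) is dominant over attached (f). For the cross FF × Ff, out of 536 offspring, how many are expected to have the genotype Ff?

Punnett square for FF × Ff:
Offspring genotypes: 2 FF, 2 Ff
Total offspring: 4
Count with target: 2
Probability: 2/4 = 1/2
Expected count = 1/2 × 536 = 268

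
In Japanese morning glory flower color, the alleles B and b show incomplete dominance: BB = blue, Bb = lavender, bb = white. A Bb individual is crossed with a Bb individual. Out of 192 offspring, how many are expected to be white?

Punnett square for Bb × Bb:
Offspring genotypes: 1 BB, 2 Bb, 1 bb
Phenotype counts: 1 blue, 2 lavender, 1 white
white: 1 out of 4 → fraction 1/4
Expected count = 1/4 × 192 = 48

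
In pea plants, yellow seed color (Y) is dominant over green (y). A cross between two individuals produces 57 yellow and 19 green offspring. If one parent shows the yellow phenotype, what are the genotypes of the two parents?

Observed offspring: 57 yellow, 19 green
The observed ratio simplifies to 3:1. Green (yy) offspring appear, so each parent must contribute one y allele. The parent stated to show yellow carries Y, so it is Yy. The other parent is then either Yy or yy: Yy × yy would give a 1:1 split, whereas Yy × Yy gives 3:1 — matching the data. So both parents are heterozygous (Yy × Yy).
Parent genotypes: Yy × Yy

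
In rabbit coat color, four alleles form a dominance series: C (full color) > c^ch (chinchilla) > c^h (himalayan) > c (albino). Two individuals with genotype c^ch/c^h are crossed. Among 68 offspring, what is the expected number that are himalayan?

Cross: c^ch/c^h × c^ch/c^h
Allele dominance: C > c^ch > c^h > c
Offspring genotypes: 1 c^ch/c^ch, 2 c^ch/c^h, 1 c^h/c^h
Phenotype counts: 3 chinchilla, 1 himalayan
himalayan: 1 out of 4 → fraction 1/4
Expected count = 1/4 × 68 = 17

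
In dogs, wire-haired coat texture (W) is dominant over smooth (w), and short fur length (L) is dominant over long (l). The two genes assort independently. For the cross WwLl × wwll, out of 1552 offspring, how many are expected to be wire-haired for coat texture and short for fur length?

Dihybrid cross WwLl × wwll — consider each gene separately:
coat texture: Ww × ww → 2 Ww, 2 ww → 2 W_ : 2 ww (out of 4)
fur length: Ll × ll → 2 Ll, 2 ll → 2 L_ : 2 ll (out of 4)
Looking for: wire-haired (W_) and short (L_)
P(wire-haired) = 2/4, P(short) = 2/4
P(both) = 2/4 × 2/4 = 4/16 = 1/4
Expected count = 1/4 × 1552 = 388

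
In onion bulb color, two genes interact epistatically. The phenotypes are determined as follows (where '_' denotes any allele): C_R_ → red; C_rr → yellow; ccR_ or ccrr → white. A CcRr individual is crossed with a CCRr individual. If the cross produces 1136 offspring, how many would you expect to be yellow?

Cross: CcRr × CCRr — consider each gene separately:
C gene: Cc × CC → 2 CC, 2 Cc → 4 C_ (out of 4)
R gene: Rr × Rr → 1 RR, 2 Rr, 1 rr → 3 R_ : 1 rr (out of 4)
Genotype classes (out of 4 × 4 = 16): C_R_ = 4×3 = 12; C_rr = 4×1 = 4
Apply the phenotype rules: C_R_ (12) → red; C_rr (4) → yellow
Phenotype counts (out of 16): 12 red, 4 yellow
yellow: 4 out of 16 → fraction 1/4
Expected count = 1/4 × 1136 = 284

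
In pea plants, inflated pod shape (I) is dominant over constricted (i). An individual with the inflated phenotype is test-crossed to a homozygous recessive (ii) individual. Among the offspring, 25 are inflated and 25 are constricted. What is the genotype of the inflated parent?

Test cross: ? × ii
Offspring: 25 inflated, 25 constricted — approximately 1:1.
A 1:1 ratio in a test cross indicates the unknown parent is heterozygous (Ii).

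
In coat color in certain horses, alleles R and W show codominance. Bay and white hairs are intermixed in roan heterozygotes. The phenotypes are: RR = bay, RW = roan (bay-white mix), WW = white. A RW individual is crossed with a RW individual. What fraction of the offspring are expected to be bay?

Punnett square for RW × RW:
Offspring genotypes: 1 RR, 2 RW, 1 WW
Phenotype counts: 1 bay, 2 roan (bay-white mix), 1 white
bay: 1 out of 4
Probability: 1/4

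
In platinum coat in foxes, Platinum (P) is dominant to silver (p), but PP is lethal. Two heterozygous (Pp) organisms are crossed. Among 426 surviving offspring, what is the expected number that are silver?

Cross: Pp × Pp
Punnett square offspring (before lethality): 1 PP, 2 Pp, 1 pp
The PP genotype is lethal (embryos die); surviving offspring: 2 Pp, 1 pp
silver: 1 out of 3 → fraction 1/3
Expected count = 1/3 × 426 = 142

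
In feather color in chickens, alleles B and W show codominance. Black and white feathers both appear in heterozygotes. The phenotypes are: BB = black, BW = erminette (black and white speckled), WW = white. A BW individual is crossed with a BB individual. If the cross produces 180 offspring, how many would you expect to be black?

Punnett square for BW × BB:
Offspring genotypes: 2 BB, 2 BW
Phenotype counts: 2 black, 2 erminette (black and white speckled)
black: 2 out of 4 → fraction 1/2
Expected count = 1/2 × 180 = 90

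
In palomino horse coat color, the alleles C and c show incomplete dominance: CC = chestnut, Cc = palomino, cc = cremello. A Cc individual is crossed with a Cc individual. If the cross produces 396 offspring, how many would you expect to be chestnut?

Punnett square for Cc × Cc:
Offspring genotypes: 1 CC, 2 Cc, 1 cc
Phenotype counts: 1 chestnut, 2 palomino, 1 cremello
chestnut: 1 out of 4 → fraction 1/4
Expected count = 1/4 × 396 = 99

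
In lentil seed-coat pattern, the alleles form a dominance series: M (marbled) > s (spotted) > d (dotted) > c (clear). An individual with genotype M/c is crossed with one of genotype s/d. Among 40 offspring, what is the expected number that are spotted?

Cross: M/c × s/d
Allele dominance: M > s > d > c
Offspring genotypes: 1 M/s, 1 M/d, 1 s/c, 1 d/c
Phenotype counts: 2 marbled, 1 spotted, 1 dotted
spotted: 1 out of 4 → fraction 1/4
Expected count = 1/4 × 40 = 10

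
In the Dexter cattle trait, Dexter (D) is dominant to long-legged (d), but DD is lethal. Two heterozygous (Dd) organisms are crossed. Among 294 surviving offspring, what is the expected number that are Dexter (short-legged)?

Cross: Dd × Dd
Punnett square offspring (before lethality): 1 DD, 2 Dd, 1 dd
The DD genotype is lethal (embryos die); surviving offspring: 2 Dd, 1 dd
Dexter (short-legged): 2 out of 3 → fraction 2/3
Expected count = 2/3 × 294 = 196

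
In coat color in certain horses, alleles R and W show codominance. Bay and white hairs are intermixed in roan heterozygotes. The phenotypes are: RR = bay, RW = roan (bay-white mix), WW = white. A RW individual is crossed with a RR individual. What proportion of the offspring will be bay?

Punnett square for RW × RR:
Offspring genotypes: 2 RR, 2 RW
Phenotype counts: 2 bay, 2 roan (bay-white mix)
bay: 2 out of 4
Probability: 2/4 = 1/2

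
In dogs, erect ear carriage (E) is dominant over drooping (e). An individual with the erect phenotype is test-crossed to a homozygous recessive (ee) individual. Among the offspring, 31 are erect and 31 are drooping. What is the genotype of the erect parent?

Test cross: ? × ee
Offspring: 31 erect, 31 drooping — approximately 1:1.
A 1:1 ratio in a test cross indicates the unknown parent is heterozygous (Ee).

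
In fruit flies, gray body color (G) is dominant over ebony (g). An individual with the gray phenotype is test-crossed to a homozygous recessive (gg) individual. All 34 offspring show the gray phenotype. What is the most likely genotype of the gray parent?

Test cross: ? × gg
All offspring are gray.
If the unknown parent were heterozygous (Gg), about half of 34 offspring would be ebony; none are. The unknown parent is most likely homozygous dominant (GG).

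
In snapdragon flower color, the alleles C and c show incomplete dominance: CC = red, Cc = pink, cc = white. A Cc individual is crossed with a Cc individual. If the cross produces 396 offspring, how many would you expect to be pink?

Punnett square for Cc × Cc:
Offspring genotypes: 1 CC, 2 Cc, 1 cc
Phenotype counts: 1 red, 2 pink, 1 white
pink: 2 out of 4 → fraction 1/2
Expected count = 1/2 × 396 = 198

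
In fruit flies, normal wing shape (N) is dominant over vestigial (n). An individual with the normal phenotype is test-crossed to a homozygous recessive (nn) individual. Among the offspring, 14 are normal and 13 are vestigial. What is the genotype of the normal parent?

Test cross: ? × nn
Offspring: 14 normal, 13 vestigial — approximately 1:1.
A 1:1 ratio in a test cross indicates the unknown parent is heterozygous (Nn).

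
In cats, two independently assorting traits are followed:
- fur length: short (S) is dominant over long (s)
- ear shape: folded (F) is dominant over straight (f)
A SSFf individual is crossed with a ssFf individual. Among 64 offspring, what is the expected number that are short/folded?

Dihybrid cross SSFf × ssFf — consider each gene separately:
fur length: SS × ss → 4 Ss → 4 S_ (out of 4)
ear shape: Ff × Ff → 1 FF, 2 Ff, 1 ff → 3 F_ : 1 ff (out of 4)
Combine (counts out of 4 × 4 = 16): short/folded (S_F_) = 4×3 = 12; short/straight (S_ff) = 4×1 = 4
Phenotype counts (out of 16): 12 short/folded, 4 short/straight
short/folded: 12 out of 16 → fraction 3/4
Expected count = 3/4 × 64 = 48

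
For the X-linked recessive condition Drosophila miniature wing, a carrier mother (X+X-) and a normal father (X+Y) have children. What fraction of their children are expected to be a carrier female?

Cross: X+X- × X+Y
Offspring: 1 X+X+, 1 X+Y, 1 X+X-, 1 X-Y
Probability of a carrier female: 1/4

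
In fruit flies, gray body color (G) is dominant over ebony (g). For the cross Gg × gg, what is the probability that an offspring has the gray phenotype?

Punnett square for Gg × gg:
Offspring genotypes: 2 Gg, 2 gg
Total offspring: 4
Count with target: 2
Probability: 2/4 = 1/2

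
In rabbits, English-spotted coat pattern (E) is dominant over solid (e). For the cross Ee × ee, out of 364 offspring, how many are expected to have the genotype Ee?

Punnett square for Ee × ee:
Offspring genotypes: 2 Ee, 2 ee
Total offspring: 4
Count with target: 2
Probability: 2/4 = 1/2
Expected count = 1/2 × 364 = 182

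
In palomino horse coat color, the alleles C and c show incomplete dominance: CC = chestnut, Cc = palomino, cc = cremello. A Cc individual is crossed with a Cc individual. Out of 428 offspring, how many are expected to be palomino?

Punnett square for Cc × Cc:
Offspring genotypes: 1 CC, 2 Cc, 1 cc
Phenotype counts: 1 chestnut, 2 palomino, 1 cremello
palomino: 2 out of 4 → fraction 1/2
Expected count = 1/2 × 428 = 214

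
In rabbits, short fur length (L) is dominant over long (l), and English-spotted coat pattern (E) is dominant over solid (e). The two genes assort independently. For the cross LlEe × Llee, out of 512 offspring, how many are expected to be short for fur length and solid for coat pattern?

Dihybrid cross LlEe × Llee — consider each gene separately:
fur length: Ll × Ll → 1 LL, 2 Ll, 1 ll → 3 L_ : 1 ll (out of 4)
coat pattern: Ee × ee → 2 Ee, 2 ee → 2 E_ : 2 ee (out of 4)
Looking for: short (L_) and solid (ee)
P(short) = 3/4, P(solid) = 2/4
P(both) = 3/4 × 2/4 = 6/16 = 3/8
Expected count = 3/8 × 512 = 192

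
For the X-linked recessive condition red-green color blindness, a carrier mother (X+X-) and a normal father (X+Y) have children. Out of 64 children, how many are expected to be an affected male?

Cross: X+X- × X+Y
Offspring: 1 X+X+, 1 X+Y, 1 X+X-, 1 X-Y
Probability of an affected male: 1/4
Expected count = 1/4 × 64 = 16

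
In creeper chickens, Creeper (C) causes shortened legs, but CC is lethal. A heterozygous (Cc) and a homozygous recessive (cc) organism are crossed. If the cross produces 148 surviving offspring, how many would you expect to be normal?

Cross: Cc × cc
Punnett square offspring (before lethality): 2 Cc, 2 cc
No CC offspring are produced in this cross.
normal: 2 out of 4 → fraction 1/2
Expected count = 1/2 × 148 = 74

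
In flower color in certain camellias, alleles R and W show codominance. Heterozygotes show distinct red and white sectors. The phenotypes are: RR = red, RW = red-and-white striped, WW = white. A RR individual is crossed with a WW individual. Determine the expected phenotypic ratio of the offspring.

Punnett square for RR × WW:
Offspring genotypes: 4 RW
Phenotype counts: 4 red-and-white striped
Ratio: all red-and-white striped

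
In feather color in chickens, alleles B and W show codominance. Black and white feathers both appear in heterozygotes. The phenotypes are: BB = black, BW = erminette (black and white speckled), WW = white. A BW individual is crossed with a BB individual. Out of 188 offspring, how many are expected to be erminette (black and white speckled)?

Punnett square for BW × BB:
Offspring genotypes: 2 BB, 2 BW
Phenotype counts: 2 black, 2 erminette (black and white speckled)
erminette (black and white speckled): 2 out of 4 → fraction 1/2
Expected count = 1/2 × 188 = 94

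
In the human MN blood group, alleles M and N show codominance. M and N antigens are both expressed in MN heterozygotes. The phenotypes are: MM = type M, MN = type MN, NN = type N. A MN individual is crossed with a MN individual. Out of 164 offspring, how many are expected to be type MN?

Punnett square for MN × MN:
Offspring genotypes: 1 MM, 2 MN, 1 NN
Phenotype counts: 1 type M, 2 type MN, 1 type N
type MN: 2 out of 4 → fraction 1/2
Expected count = 1/2 × 164 = 82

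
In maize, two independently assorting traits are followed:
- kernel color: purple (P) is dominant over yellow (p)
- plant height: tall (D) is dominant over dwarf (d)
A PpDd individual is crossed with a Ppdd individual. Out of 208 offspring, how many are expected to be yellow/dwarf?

Dihybrid cross PpDd × Ppdd — consider each gene separately:
kernel color: Pp × Pp → 1 PP, 2 Pp, 1 pp → 3 P_ : 1 pp (out of 4)
plant height: Dd × dd → 2 Dd, 2 dd → 2 D_ : 2 dd (out of 4)
Combine (counts out of 4 × 4 = 16): purple/tall (P_D_) = 3×2 = 6; purple/dwarf (P_dd) = 3×2 = 6; yellow/tall (ppD_) = 1×2 = 2; yellow/dwarf (ppdd) = 1×2 = 2
Phenotype counts (out of 16): 6 purple/tall, 6 purple/dwarf, 2 yellow/tall, 2 yellow/dwarf
yellow/dwarf: 2 out of 16 → fraction 1/8
Expected count = 1/8 × 208 = 26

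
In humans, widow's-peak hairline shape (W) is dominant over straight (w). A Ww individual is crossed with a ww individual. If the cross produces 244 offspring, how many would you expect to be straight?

Punnett square for Ww × ww:
Offspring genotypes: 2 Ww, 2 ww
widow's-peak: 2, straight: 2
straight: 2 out of 4 → fraction 1/2
Expected count = 1/2 × 244 = 122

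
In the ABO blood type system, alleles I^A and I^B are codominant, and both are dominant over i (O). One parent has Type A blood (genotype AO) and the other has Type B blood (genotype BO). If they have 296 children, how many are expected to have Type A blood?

Cross: AO × BO
Possible offspring genotypes: 1 AB, 1 AO, 1 BO, 1 OO
Blood type counts: 1 Type AB, 1 Type A, 1 Type B, 1 Type O
Probability of Type A: 1/4
Expected count = 1/4 × 296 = 74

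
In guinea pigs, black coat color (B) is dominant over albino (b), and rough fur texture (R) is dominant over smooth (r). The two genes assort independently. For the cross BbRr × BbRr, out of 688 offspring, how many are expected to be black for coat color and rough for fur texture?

Dihybrid cross BbRr × BbRr — consider each gene separately:
coat color: Bb × Bb → 1 BB, 2 Bb, 1 bb → 3 B_ : 1 bb (out of 4)
fur texture: Rr × Rr → 1 RR, 2 Rr, 1 rr → 3 R_ : 1 rr (out of 4)
Looking for: black (B_) and rough (R_)
P(black) = 3/4, P(rough) = 3/4
P(both) = 3/4 × 3/4 = 9/16
Expected count = 9/16 × 688 = 387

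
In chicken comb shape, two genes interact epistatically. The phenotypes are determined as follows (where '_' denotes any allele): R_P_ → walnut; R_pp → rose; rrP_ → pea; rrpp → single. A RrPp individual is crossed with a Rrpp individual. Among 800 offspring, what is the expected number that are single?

Cross: RrPp × Rrpp — consider each gene separately:
R gene: Rr × Rr → 1 RR, 2 Rr, 1 rr → 3 R_ : 1 rr (out of 4)
P gene: Pp × pp → 2 Pp, 2 pp → 2 P_ : 2 pp (out of 4)
Genotype classes (out of 4 × 4 = 16): R_P_ = 3×2 = 6; R_pp = 3×2 = 6; rrP_ = 1×2 = 2; rrpp = 1×2 = 2
Apply the phenotype rules: R_P_ (6) → walnut; R_pp (6) → rose; rrP_ (2) → pea; rrpp (2) → single
Phenotype counts (out of 16): 6 walnut, 6 rose, 2 pea, 2 single
single: 2 out of 16 → fraction 1/8
Expected count = 1/8 × 800 = 100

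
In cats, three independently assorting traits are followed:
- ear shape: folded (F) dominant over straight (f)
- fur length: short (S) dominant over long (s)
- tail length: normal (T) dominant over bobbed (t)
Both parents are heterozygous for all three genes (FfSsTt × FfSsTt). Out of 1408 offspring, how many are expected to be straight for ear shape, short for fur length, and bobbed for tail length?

Trihybrid cross: FfSsTt × FfSsTt
Each trait segregates independently with a 3:1 phenotypic ratio, so each gene contributes 3/4 (dominant) or 1/4 (recessive).
Target: straight (ear shape), short (fur length), bobbed (tail length)
Probability = product of independent per-trait probabilities
= 1/4 × 3/4 × 1/4 = 3/64
Expected count = 3/64 × 1408 = 66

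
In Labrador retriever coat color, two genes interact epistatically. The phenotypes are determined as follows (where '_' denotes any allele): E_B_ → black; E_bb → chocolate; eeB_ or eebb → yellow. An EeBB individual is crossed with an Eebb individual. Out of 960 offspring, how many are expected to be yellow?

Cross: EeBB × Eebb — consider each gene separately:
E gene: Ee × Ee → 1 EE, 2 Ee, 1 ee → 3 E_ : 1 ee (out of 4)
B gene: BB × bb → 4 Bb → 4 B_ (out of 4)
Genotype classes (out of 4 × 4 = 16): E_B_ = 3×4 = 12; eeB_ = 1×4 = 4
Apply the phenotype rules: E_B_ (12) → black; eeB_ (4) → yellow
Phenotype counts (out of 16): 12 black, 4 yellow
yellow: 4 out of 16 → fraction 1/4
Expected count = 1/4 × 960 = 240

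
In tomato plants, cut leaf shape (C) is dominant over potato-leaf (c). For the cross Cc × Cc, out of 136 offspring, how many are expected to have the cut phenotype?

Punnett square for Cc × Cc:
Offspring genotypes: 1 CC, 2 Cc, 1 cc
Total offspring: 4
Count with target: 3
Probability: 3/4
Expected count = 3/4 × 136 = 102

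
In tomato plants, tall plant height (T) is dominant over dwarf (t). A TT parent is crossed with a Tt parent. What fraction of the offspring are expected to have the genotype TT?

Punnett square for TT × Tt:
Offspring genotypes: 2 TT, 2 Tt
Total offspring: 4
Count with target: 2
Probability: 2/4 = 1/2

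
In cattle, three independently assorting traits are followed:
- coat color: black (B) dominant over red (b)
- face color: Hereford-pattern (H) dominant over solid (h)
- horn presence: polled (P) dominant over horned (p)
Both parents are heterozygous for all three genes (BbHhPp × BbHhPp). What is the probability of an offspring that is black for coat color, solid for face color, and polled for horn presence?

Trihybrid cross: BbHhPp × BbHhPp
Each trait segregates independently with a 3:1 phenotypic ratio, so each gene contributes 3/4 (dominant) or 1/4 (recessive).
Target: black (coat color), solid (face color), polled (horn presence)
Probability = product of independent per-trait probabilities
= 3/4 × 1/4 × 3/4 = 9/64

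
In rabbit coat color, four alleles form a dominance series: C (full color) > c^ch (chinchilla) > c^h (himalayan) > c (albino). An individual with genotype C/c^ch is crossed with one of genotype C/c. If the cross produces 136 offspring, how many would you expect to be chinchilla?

Cross: C/c^ch × C/c
Allele dominance: C > c^ch > c^h > c
Offspring genotypes: 1 C/C, 1 C/c, 1 C/c^ch, 1 c^ch/c
Phenotype counts: 3 full color, 1 chinchilla
chinchilla: 1 out of 4 → fraction 1/4
Expected count = 1/4 × 136 = 34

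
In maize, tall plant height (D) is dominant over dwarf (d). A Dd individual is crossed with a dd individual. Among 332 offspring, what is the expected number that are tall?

Punnett square for Dd × dd:
Offspring genotypes: 2 Dd, 2 dd
tall: 2, dwarf: 2
tall: 2 out of 4 → fraction 1/2
Expected count = 1/2 × 332 = 166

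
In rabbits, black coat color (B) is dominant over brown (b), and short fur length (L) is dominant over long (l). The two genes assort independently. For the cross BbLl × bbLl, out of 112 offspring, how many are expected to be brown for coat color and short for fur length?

Dihybrid cross BbLl × bbLl — consider each gene separately:
coat color: Bb × bb → 2 Bb, 2 bb → 2 B_ : 2 bb (out of 4)
fur length: Ll × Ll → 1 LL, 2 Ll, 1 ll → 3 L_ : 1 ll (out of 4)
Looking for: brown (bb) and short (L_)
P(brown) = 2/4, P(short) = 3/4
P(both) = 2/4 × 3/4 = 6/16 = 3/8
Expected count = 3/8 × 112 = 42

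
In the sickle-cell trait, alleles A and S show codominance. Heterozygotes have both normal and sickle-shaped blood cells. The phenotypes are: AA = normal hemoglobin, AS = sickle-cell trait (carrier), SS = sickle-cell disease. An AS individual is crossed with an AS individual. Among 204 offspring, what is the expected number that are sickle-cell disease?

Punnett square for AS × AS:
Offspring genotypes: 1 AA, 2 AS, 1 SS
Phenotype counts: 1 normal hemoglobin, 2 sickle-cell trait (carrier), 1 sickle-cell disease
sickle-cell disease: 1 out of 4 → fraction 1/4
Expected count = 1/4 × 204 = 51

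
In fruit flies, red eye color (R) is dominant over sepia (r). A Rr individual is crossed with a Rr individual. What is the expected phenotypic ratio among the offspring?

Punnett square for Rr × Rr:
Offspring genotypes: 1 RR, 2 Rr, 1 rr
red: 3, sepia: 1
Ratio: 3:1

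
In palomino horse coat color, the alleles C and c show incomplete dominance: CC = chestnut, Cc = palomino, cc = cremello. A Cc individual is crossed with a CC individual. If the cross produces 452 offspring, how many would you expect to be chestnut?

Punnett square for Cc × CC:
Offspring genotypes: 2 CC, 2 Cc
Phenotype counts: 2 chestnut, 2 palomino
chestnut: 2 out of 4 → fraction 1/2
Expected count = 1/2 × 452 = 226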